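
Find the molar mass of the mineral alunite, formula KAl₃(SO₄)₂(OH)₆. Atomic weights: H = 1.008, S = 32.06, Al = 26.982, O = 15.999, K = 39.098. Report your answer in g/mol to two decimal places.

414.20 g/mol

K: 1 × 39.098 = 39.0980
Al: 3 × 26.982 = 80.9460
S: 2 × 32.06 = 64.1200
O: 14 × 15.999 = 223.9860
H: 6 × 1.008 = 6.0480
Summing the contributions gives the formula mass.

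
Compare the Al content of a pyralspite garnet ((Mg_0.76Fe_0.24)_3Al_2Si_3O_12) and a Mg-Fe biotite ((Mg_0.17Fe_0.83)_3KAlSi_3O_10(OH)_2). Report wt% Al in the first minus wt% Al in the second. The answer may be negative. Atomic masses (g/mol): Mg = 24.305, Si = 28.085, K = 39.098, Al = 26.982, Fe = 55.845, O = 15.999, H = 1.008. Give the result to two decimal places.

7.23 percentage points

M((Mg_0.76Fe_0.24)_3Al_2Si_3O_12) = 425.831 g/mol, so wt% Al = 53.964/425.831 × 100 = 12.67%.
M((Mg_0.17Fe_0.83)_3KAlSi_3O_10(OH)_2) = 495.789 g/mol, so wt% Al = 26.982/495.789 × 100 = 5.44%.
12.67 − 5.44 = 7.23 pp.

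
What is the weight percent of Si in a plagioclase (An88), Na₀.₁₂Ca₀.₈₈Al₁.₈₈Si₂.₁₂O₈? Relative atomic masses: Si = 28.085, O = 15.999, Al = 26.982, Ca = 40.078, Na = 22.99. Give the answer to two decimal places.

M(Na₀.₁₂Ca₀.₈₈Al₁.₈₈Si₂.₁₂O₈) = 276.286 g/mol.
Si contributes 2.12 × 28.085 = 59.540 g per mole.
59.540/276.286 = 0.2155 → 21.55%.

21.55 wt%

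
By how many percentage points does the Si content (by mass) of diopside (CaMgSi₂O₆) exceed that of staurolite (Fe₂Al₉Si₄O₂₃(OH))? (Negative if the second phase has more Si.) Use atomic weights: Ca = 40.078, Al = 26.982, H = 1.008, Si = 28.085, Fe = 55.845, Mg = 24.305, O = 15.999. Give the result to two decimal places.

M(CaMgSi₂O₆) = 216.547 g/mol, so wt% Si = 56.170/216.547 × 100 = 25.94%.
M(Fe₂Al₉Si₄O₂₃(OH)) = 851.852 g/mol, so wt% Si = 112.340/851.852 × 100 = 13.19%.
25.94 − 13.19 = 12.75 pp.

12.75 percentage points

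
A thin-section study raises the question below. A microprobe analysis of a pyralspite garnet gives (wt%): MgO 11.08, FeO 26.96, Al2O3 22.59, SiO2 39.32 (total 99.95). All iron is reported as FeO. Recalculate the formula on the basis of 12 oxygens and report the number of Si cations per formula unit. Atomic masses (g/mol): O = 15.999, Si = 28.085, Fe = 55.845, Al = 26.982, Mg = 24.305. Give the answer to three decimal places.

2.993 Si apfu

MgO (M=40.304): mol = 0.27491; Mg = 0.27491, O = 0.27491.
FeO (M=71.844): mol = 0.37526; Fe = 0.37526, O = 0.37526.
Al2O3 (M=101.961): mol = 0.22156; Al = 0.44312, O = 0.66468.
SiO2 (M=60.083): mol = 0.65443; Si = 0.65443, O = 1.30886.
ΣO = 2.62371; factor = 12/ΣO = 4.57368.
Si apfu = 0.65443 × 4.57368 = 2.993.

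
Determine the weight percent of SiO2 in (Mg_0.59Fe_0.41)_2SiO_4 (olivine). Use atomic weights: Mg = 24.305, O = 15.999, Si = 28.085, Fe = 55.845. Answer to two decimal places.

36.07 wt%

M((Mg_0.59Fe_0.41)_2SiO_4) = 166.554 g/mol; M(SiO2) = 60.083 g/mol.
Moles SiO2 per formula unit = 1 Si ÷ 1 = 1.0000.
SiO2 fraction = (1.0000 × 60.083) / 166.554 = 60.083/166.554 = 0.3607.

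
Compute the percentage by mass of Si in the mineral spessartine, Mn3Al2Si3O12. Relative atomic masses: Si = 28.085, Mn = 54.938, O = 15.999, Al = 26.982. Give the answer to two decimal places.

17.02 mass %

Molar mass of Mn3Al2Si3O12: 3·54.938 + 2·26.982 + 3·28.085 + 12·15.999 = 495.021 g/mol.
Mass of Si per formula unit: 3 × 28.085 = 84.255 g.
Weight fraction Si = 84.255 / 495.021 = 0.1702.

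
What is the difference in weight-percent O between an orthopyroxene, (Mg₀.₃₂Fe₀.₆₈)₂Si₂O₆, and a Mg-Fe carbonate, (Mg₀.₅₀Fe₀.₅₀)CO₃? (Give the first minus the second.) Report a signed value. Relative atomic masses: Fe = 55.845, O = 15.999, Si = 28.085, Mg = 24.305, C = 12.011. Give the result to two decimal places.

O in (Mg₀.₃₂Fe₀.₆₈)₂Si₂O₆: molar mass 243.668 g/mol; 6×15.999 = 95.994 g → 39.40 wt%.
O in (Mg₀.₅₀Fe₀.₅₀)CO₃: molar mass 100.083 g/mol; 3×15.999 = 47.997 g → 47.96 wt%.
Difference = 39.40 − 47.96 = -8.56 percentage points.

-8.56 percentage points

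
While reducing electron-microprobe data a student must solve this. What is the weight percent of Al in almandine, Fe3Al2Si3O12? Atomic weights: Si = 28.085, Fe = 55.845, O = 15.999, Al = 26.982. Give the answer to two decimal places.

M(Fe3Al2Si3O12) = 497.742 g/mol.
Al contributes 2 × 26.982 = 53.964 g per mole.
53.964/497.742 = 0.1084 → 10.84%.

10.84 wt%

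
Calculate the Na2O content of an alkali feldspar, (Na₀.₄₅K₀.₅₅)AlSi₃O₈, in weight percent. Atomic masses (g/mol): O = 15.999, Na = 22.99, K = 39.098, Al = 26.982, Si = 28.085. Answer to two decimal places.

5.14 wt%

M((Na₀.₄₅K₀.₅₅)AlSi₃O₈) = 271.078 g/mol; M(Na2O) = 61.979 g/mol.
Moles Na2O per formula unit = 0.45 Na ÷ 2 = 0.2250.
Na2O fraction = (0.2250 × 61.979) / 271.078 = 13.945/271.078 = 0.0514.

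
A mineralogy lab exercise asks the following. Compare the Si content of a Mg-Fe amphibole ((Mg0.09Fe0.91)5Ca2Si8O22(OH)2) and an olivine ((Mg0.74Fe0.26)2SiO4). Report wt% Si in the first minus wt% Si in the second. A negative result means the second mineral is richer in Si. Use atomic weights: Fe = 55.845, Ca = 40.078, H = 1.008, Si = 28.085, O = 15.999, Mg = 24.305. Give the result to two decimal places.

M((Mg0.09Fe0.91)5Ca2Si8O22(OH)2) = 955.860 g/mol, so wt% Si = 224.680/955.860 × 100 = 23.51%.
M((Mg0.74Fe0.26)2SiO4) = 157.092 g/mol, so wt% Si = 28.085/157.092 × 100 = 17.88%.
23.51 − 17.88 = 5.63 pp.

5.63 percentage points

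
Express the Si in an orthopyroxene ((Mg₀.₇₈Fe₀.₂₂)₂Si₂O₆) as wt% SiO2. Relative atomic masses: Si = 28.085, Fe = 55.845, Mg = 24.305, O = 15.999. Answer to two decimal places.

55.98 wt%

Molar mass of (Mg₀.₇₈Fe₀.₂₂)₂Si₂O₆ = 1.56×24.305 + 0.44×55.845 + 2×28.085 + 6×15.999 = 214.652 g/mol.
Each formula unit contains 2 Si, equivalent to 2/1 = 2.0000 mol SiO2.
M(SiO2) = 1×28.085 + 2×15.999 = 60.083 g/mol.
Mass of SiO2 per formula unit = 2.0000 × 60.083 = 120.166 g.
SiO2 wt% = 120.166 / 214.652 × 100 = 55.98%.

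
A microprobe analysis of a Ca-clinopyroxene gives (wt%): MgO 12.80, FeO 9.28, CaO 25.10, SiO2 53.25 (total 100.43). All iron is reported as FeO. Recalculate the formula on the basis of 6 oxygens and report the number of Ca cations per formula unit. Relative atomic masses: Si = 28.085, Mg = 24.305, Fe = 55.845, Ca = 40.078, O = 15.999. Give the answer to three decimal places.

1.007 Ca apfu

MgO: 12.80/40.304 = 0.31759 mol → 0.31759 mol Mg, 0.31759 mol O.
FeO: 9.28/71.844 = 0.12917 mol → 0.12917 mol Fe, 0.12917 mol O.
CaO: 25.10/56.077 = 0.44760 mol → 0.44760 mol Ca, 0.44760 mol O.
SiO2: 53.25/60.083 = 0.88627 mol → 0.88627 mol Si, 1.77254 mol O.
Total oxygen = 2.66690 mol. Normalization factor = 6/2.66690 = 2.24980.
Ca per 6 O = 0.44760 × 2.24980 = 1.007.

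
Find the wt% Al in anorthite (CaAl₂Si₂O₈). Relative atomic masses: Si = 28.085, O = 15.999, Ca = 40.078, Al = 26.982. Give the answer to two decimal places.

19.40 wt%

Formula mass = 1·40.078 + 2·26.982 + 2·28.085 + 8·15.999 = 278.204 g/mol, of which 53.964 g is Al.
So Al makes up 53.964/278.204 = 0.1940 of the mass, i.e. 19.40%.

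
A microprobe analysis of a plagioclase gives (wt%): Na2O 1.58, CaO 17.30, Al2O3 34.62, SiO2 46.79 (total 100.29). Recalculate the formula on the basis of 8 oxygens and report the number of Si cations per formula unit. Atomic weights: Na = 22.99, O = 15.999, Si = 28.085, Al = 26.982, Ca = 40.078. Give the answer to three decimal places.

1.58 wt% Na2O ÷ 61.979 g/mol = 0.02549 mol, giving 0.05098 Na and 0.02549 O.
17.30 wt% CaO ÷ 56.077 g/mol = 0.30850 mol, giving 0.30850 Ca and 0.30850 O.
34.62 wt% Al2O3 ÷ 101.961 g/mol = 0.33954 mol, giving 0.67908 Al and 1.01862 O.
46.79 wt% SiO2 ÷ 60.083 g/mol = 0.77876 mol, giving 0.77876 Si and 1.55752 O.
Oxygen sums to 2.91013; scaling by 8/2.91013 = 2.74902 puts the formula on 8 O.
Si: 0.77876 × 2.74902 = 2.141 atoms per formula unit.

2.141 Si apfu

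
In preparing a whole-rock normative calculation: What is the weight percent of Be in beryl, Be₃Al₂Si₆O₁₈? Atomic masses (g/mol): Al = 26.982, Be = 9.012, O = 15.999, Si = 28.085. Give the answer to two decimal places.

Formula mass = 3×9.012 + 2×26.982 + 6×28.085 + 18×15.999 = 537.492 g/mol, of which 27.036 g is Be.
So Be makes up 27.036/537.492 = 0.0503 of the mass, i.e. 5.03%.

5.03 wt%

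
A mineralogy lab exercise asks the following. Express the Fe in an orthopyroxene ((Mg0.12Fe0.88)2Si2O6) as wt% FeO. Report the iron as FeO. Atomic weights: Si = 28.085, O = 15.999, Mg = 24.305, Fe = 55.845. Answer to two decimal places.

Molar mass of (Mg0.12Fe0.88)2Si2O6 = 0.24×24.305 + 1.76×55.845 + 2×28.085 + 6×15.999 = 256.284 g/mol.
Each formula unit contains 1.76 Fe, equivalent to 1.76/1 = 1.7600 mol FeO.
M(FeO) = 1×55.845 + 1×15.999 = 71.844 g/mol.
Mass of FeO per formula unit = 1.7600 × 71.844 = 126.445 g.
FeO wt% = 126.445 / 256.284 × 100 = 49.34%.

49.34 wt%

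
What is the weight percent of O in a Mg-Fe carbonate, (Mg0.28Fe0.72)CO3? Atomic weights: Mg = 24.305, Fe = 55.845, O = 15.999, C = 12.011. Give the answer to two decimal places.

Molar mass of (Mg0.28Fe0.72)CO3: 0.28*24.305 + 0.72*55.845 + 1*12.011 + 3*15.999 = 107.022 g/mol.
Mass of O per formula unit: 3 × 15.999 = 47.997 g.
Weight fraction O = 47.997 / 107.022 = 0.4485.

44.85 wt%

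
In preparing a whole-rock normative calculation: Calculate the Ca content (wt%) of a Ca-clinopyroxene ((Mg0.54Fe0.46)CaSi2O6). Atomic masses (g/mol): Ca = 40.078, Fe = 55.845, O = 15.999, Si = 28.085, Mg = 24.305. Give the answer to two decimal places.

Formula mass = 0.54×24.305 + 0.46×55.845 + 1×40.078 + 2×28.085 + 6×15.999 = 231.055 g/mol, of which 40.078 g is Ca.
So Ca makes up 40.078/231.055 = 0.1735 of the mass, i.e. 17.35%.

17.35 wt%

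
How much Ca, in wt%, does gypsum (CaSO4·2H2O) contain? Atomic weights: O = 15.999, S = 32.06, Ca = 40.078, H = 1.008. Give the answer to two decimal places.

Molar mass of CaSO4·2H2O: 1×40.078 + 1×32.06 + 6×15.999 + 4×1.008 = 172.164 g/mol.
Mass of Ca per formula unit: 1 × 40.078 = 40.078 g.
Weight fraction Ca = 40.078 / 172.164 = 0.2328.

23.28 wt%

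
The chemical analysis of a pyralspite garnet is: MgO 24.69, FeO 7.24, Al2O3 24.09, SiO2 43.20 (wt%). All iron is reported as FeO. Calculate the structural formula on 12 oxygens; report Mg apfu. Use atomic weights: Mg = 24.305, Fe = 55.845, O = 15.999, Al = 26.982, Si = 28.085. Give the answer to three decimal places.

MgO: 24.69/40.304 = 0.61259 mol → 0.61259 mol Mg, 0.61259 mol O.
FeO: 7.24/71.844 = 0.10077 mol → 0.10077 mol Fe, 0.10077 mol O.
Al2O3: 24.09/101.961 = 0.23627 mol → 0.47254 mol Al, 0.70881 mol O.
SiO2: 43.20/60.083 = 0.71901 mol → 0.71901 mol Si, 1.43802 mol O.
Total oxygen = 2.86019 mol. Normalization factor = 12/2.86019 = 4.19553.
Mg per 12 O = 0.61259 × 4.19553 = 2.570.

2.570 Mg apfu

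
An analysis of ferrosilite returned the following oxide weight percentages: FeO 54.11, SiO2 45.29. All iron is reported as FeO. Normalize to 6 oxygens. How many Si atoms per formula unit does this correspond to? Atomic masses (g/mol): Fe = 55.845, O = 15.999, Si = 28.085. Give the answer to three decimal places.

2.001 Si apfu

54.11 wt% FeO ÷ 71.844 g/mol = 0.75316 mol, giving 0.75316 Fe and 0.75316 O.
45.29 wt% SiO2 ÷ 60.083 g/mol = 0.75379 mol, giving 0.75379 Si and 1.50758 O.
Oxygen sums to 2.26074; scaling by 6/2.26074 = 2.65400 puts the formula on 6 O.
Si: 0.75379 × 2.65400 = 2.001 atoms per formula unit.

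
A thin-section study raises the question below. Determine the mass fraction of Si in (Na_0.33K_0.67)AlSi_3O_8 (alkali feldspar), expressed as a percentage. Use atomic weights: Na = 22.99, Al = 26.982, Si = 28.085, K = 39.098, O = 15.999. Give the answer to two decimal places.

30.86 wt%

Molar mass of (Na_0.33K_0.67)AlSi_3O_8: 0.33·22.99 + 0.67·39.098 + 1·26.982 + 3·28.085 + 8·15.999 = 273.011 g/mol.
Mass of Si per formula unit: 3 × 28.085 = 84.255 g.
Weight fraction Si = 84.255 / 273.011 = 0.3086.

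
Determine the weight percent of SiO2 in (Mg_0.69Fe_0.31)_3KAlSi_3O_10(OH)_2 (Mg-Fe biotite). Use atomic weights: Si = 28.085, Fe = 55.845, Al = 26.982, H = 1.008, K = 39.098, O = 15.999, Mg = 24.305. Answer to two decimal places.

Molar mass of (Mg_0.69Fe_0.31)_3KAlSi_3O_10(OH)_2 = 2.07·24.305 + 0.93·55.845 + 1·39.098 + 1·26.982 + 3·28.085 + 12·15.999 + 2·1.008 = 446.586 g/mol.
Each formula unit contains 3 Si, equivalent to 3/1 = 3.0000 mol SiO2.
M(SiO2) = 1×28.085 + 2×15.999 = 60.083 g/mol.
Mass of SiO2 per formula unit = 3.0000 × 60.083 = 180.249 g.
SiO2 wt% = 180.249 / 446.586 × 100 = 40.36%.

40.36 wt%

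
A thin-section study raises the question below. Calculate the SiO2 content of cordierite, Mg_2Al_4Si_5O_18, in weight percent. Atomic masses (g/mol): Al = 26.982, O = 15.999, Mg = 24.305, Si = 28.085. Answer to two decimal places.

51.36 wt%

Molar mass of Mg_2Al_4Si_5O_18 = 2*24.305 + 4*26.982 + 5*28.085 + 18*15.999 = 584.945 g/mol.
Each formula unit contains 5 Si, equivalent to 5/1 = 5.0000 mol SiO2.
M(SiO2) = 1×28.085 + 2×15.999 = 60.083 g/mol.
Mass of SiO2 per formula unit = 5.0000 × 60.083 = 300.415 g.
SiO2 wt% = 300.415 / 584.945 × 100 = 51.36%.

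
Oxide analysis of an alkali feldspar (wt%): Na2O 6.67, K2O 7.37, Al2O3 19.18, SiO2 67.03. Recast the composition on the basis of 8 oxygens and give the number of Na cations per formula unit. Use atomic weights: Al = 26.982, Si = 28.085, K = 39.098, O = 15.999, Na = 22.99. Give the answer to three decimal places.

0.578 Na apfu

Na2O (M=61.979): mol = 0.10762; Na = 0.21524, O = 0.10762.
K2O (M=94.195): mol = 0.07824; K = 0.15648, O = 0.07824.
Al2O3 (M=101.961): mol = 0.18811; Al = 0.37622, O = 0.56433.
SiO2 (M=60.083): mol = 1.11562; Si = 1.11562, O = 2.23124.
ΣO = 2.98143; factor = 8/ΣO = 2.68328.
Na apfu = 0.21524 × 2.68328 = 0.578.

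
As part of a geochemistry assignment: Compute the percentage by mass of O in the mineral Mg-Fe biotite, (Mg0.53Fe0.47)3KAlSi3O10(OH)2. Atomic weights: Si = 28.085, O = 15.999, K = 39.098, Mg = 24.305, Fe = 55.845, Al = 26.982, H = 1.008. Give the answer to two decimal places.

41.58 weight percent

Molar mass of (Mg0.53Fe0.47)3KAlSi3O10(OH)2: 1.59×24.305 + 1.41×55.845 + 1×39.098 + 1×26.982 + 3×28.085 + 12×15.999 + 2×1.008 = 461.725 g/mol.
Mass of O per formula unit: 12 × 15.999 = 191.988 g.
Weight fraction O = 191.988 / 461.725 = 0.4158.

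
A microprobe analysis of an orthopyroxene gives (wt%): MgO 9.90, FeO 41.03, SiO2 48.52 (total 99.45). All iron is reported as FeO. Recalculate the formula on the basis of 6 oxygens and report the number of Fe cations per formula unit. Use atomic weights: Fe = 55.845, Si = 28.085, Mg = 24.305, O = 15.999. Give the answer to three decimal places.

1.409 Fe apfu

MgO (M=40.304): mol = 0.24563; Mg = 0.24563, O = 0.24563.
FeO (M=71.844): mol = 0.57110; Fe = 0.57110, O = 0.57110.
SiO2 (M=60.083): mol = 0.80755; Si = 0.80755, O = 1.61510.
ΣO = 2.43183; factor = 6/ΣO = 2.46728.
Fe apfu = 0.57110 × 2.46728 = 1.409.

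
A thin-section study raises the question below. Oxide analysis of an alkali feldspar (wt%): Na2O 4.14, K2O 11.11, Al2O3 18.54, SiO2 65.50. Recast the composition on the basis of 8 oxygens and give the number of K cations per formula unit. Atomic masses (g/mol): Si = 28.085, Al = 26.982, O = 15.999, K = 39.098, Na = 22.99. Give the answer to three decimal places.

Na2O (M=61.979): mol = 0.06680; Na = 0.13360, O = 0.06680.
K2O (M=94.195): mol = 0.11795; K = 0.23590, O = 0.11795.
Al2O3 (M=101.961): mol = 0.18183; Al = 0.36366, O = 0.54549.
SiO2 (M=60.083): mol = 1.09016; Si = 1.09016, O = 2.18032.
ΣO = 2.91056; factor = 8/ΣO = 2.74861.
K apfu = 0.23590 × 2.74861 = 0.648.

0.648 K apfu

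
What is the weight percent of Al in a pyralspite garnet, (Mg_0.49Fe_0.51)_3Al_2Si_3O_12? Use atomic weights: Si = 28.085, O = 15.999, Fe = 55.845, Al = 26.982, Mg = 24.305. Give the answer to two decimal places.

Molar mass of (Mg_0.49Fe_0.51)_3Al_2Si_3O_12: 1.47·24.305 + 1.53·55.845 + 2·26.982 + 3·28.085 + 12·15.999 = 451.378 g/mol.
Mass of Al per formula unit: 2 × 26.982 = 53.964 g.
Weight fraction Al = 53.964 / 451.378 = 0.1196.

11.96 mass %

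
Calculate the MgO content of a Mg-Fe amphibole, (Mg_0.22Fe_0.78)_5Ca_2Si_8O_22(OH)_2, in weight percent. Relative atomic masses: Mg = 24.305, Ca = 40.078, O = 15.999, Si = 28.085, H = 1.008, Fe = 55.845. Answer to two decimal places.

4.74 wt%

Formula mass = 935.359 g/mol.
1.10 Mg → 1.1000 mol MgO per formula unit; M(MgO) = 40.304, so MgO mass = 44.334 g.
44.334/935.359 × 100 = 4.74 wt%.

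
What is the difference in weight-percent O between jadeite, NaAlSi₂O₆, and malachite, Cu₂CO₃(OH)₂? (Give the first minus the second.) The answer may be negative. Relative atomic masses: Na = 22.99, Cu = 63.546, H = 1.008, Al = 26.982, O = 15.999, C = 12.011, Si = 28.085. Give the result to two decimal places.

11.31 percentage points

First mineral: 95.994 g O in 202.136 g formula = 47.49 wt% O.
Second mineral: 79.995 g O in 221.114 g formula = 36.18 wt% O.
47.49% − 36.18% gives a difference of 11.31 percentage points.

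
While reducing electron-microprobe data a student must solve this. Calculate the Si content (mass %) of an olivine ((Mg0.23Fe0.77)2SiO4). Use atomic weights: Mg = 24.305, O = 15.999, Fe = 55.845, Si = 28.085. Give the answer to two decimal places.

14.84 mass %

M((Mg0.23Fe0.77)2SiO4) = 189.263 g/mol.
Si contributes 1 × 28.085 = 28.085 g per mole.
28.085/189.263 = 0.1484 → 14.84%.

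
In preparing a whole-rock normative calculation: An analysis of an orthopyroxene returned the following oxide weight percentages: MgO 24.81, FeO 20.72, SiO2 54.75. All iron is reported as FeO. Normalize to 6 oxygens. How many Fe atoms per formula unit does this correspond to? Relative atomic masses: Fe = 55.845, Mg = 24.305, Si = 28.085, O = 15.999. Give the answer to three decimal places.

MgO: 24.81/40.304 = 0.61557 mol → 0.61557 mol Mg, 0.61557 mol O.
FeO: 20.72/71.844 = 0.28840 mol → 0.28840 mol Fe, 0.28840 mol O.
SiO2: 54.75/60.083 = 0.91124 mol → 0.91124 mol Si, 1.82248 mol O.
Total oxygen = 2.72645 mol. Normalization factor = 6/2.72645 = 2.20066.
Fe per 6 O = 0.28840 × 2.20066 = 0.635.

0.635 Fe apfu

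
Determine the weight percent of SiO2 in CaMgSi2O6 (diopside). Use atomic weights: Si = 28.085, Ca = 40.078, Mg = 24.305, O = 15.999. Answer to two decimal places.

55.49 wt%

M(CaMgSi2O6) = 216.547 g/mol; M(SiO2) = 60.083 g/mol.
Moles SiO2 per formula unit = 2 Si ÷ 1 = 2.0000.
SiO2 fraction = (2.0000 × 60.083) / 216.547 = 120.166/216.547 = 0.5549.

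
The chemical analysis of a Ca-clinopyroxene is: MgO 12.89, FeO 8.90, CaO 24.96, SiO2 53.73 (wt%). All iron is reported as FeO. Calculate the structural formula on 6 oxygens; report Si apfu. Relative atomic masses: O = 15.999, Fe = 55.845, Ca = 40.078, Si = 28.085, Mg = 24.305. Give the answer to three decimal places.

MgO: 12.89/40.304 = 0.31982 mol → 0.31982 mol Mg, 0.31982 mol O.
FeO: 8.90/71.844 = 0.12388 mol → 0.12388 mol Fe, 0.12388 mol O.
CaO: 24.96/56.077 = 0.44510 mol → 0.44510 mol Ca, 0.44510 mol O.
SiO2: 53.73/60.083 = 0.89426 mol → 0.89426 mol Si, 1.78852 mol O.
Total oxygen = 2.67732 mol. Normalization factor = 6/2.67732 = 2.24105.
Si per 6 O = 0.89426 × 2.24105 = 2.004.

2.004 Si apfu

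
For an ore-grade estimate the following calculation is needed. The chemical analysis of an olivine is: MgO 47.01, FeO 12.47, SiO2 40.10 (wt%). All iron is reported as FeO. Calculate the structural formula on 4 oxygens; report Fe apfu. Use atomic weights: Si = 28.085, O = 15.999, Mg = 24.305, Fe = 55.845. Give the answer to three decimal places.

MgO (M=40.304): mol = 1.16639; Mg = 1.16639, O = 1.16639.
FeO (M=71.844): mol = 0.17357; Fe = 0.17357, O = 0.17357.
SiO2 (M=60.083): mol = 0.66741; Si = 0.66741, O = 1.33482.
ΣO = 2.67478; factor = 4/ΣO = 1.49545.
Fe apfu = 0.17357 × 1.49545 = 0.260.

0.260 Fe apfu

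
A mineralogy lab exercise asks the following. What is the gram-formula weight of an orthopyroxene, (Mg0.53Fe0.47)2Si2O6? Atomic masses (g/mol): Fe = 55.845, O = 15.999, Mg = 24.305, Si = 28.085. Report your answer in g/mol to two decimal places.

The formula mass is the sum 1.06(24.305) + 0.94(55.845) + 2(28.085) + 6(15.999).

230.42 g/mol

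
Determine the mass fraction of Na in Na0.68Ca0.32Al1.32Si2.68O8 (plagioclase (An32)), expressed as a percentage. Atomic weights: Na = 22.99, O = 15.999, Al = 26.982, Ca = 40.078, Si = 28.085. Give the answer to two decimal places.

5.85 weight percent

Formula mass = 0.68*22.99 + 0.32*40.078 + 1.32*26.982 + 2.68*28.085 + 8*15.999 = 267.334 g/mol, of which 15.633 g is Na.
So Na makes up 15.633/267.334 = 0.0585 of the mass, i.e. 5.85%.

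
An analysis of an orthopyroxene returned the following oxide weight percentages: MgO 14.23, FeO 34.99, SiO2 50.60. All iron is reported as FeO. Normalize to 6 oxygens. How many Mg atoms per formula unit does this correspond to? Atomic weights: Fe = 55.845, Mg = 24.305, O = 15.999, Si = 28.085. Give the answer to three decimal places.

14.23 wt% MgO ÷ 40.304 g/mol = 0.35307 mol, giving 0.35307 Mg and 0.35307 O.
34.99 wt% FeO ÷ 71.844 g/mol = 0.48703 mol, giving 0.48703 Fe and 0.48703 O.
50.60 wt% SiO2 ÷ 60.083 g/mol = 0.84217 mol, giving 0.84217 Si and 1.68434 O.
Oxygen sums to 2.52444; scaling by 6/2.52444 = 2.37676 puts the formula on 6 O.
Mg: 0.35307 × 2.37676 = 0.839 atoms per formula unit.

0.839 Mg apfu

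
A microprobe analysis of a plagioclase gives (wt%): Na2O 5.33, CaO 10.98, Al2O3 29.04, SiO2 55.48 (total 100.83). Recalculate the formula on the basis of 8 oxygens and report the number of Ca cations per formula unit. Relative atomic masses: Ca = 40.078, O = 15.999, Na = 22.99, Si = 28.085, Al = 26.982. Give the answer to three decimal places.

Na2O (M=61.979): mol = 0.08600; Na = 0.17200, O = 0.08600.
CaO (M=56.077): mol = 0.19580; Ca = 0.19580, O = 0.19580.
Al2O3 (M=101.961): mol = 0.28481; Al = 0.56962, O = 0.85443.
SiO2 (M=60.083): mol = 0.92339; Si = 0.92339, O = 1.84678.
ΣO = 2.98301; factor = 8/ΣO = 2.68185.
Ca apfu = 0.19580 × 2.68185 = 0.525.

0.525 Ca apfu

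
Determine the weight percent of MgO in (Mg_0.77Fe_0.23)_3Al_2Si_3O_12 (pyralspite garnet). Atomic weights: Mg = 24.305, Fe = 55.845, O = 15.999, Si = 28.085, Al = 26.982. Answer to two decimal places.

M((Mg_0.77Fe_0.23)_3Al_2Si_3O_12) = 424.885 g/mol; M(MgO) = 40.304 g/mol.
Moles MgO per formula unit = 2.31 Mg ÷ 1 = 2.3100.
MgO fraction = (2.3100 × 40.304) / 424.885 = 93.102/424.885 = 0.2191.

21.91 wt%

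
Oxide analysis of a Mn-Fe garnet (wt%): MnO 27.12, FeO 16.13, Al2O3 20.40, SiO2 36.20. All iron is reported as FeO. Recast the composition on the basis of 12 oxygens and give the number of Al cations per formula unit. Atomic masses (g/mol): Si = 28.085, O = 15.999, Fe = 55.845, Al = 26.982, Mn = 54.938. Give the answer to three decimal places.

1.991 Al apfu

27.12 wt% MnO ÷ 70.937 g/mol = 0.38231 mol, giving 0.38231 Mn and 0.38231 O.
16.13 wt% FeO ÷ 71.844 g/mol = 0.22451 mol, giving 0.22451 Fe and 0.22451 O.
20.40 wt% Al2O3 ÷ 101.961 g/mol = 0.20008 mol, giving 0.40016 Al and 0.60024 O.
36.20 wt% SiO2 ÷ 60.083 g/mol = 0.60250 mol, giving 0.60250 Si and 1.20500 O.
Oxygen sums to 2.41206; scaling by 12/2.41206 = 4.97500 puts the formula on 12 O.
Al: 0.40016 × 4.97500 = 1.991 atoms per formula unit.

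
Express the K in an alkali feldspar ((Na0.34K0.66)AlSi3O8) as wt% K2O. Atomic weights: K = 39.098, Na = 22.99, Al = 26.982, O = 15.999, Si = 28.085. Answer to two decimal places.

11.39 wt%

Molar mass of (Na0.34K0.66)AlSi3O8 = 0.34·22.99 + 0.66·39.098 + 1·26.982 + 3·28.085 + 8·15.999 = 272.850 g/mol.
Each formula unit contains 0.66 K, equivalent to 0.66/2 = 0.3300 mol K2O.
M(K2O) = 2×39.098 + 1×15.999 = 94.195 g/mol.
Mass of K2O per formula unit = 0.3300 × 94.195 = 31.084 g.
K2O wt% = 31.084 / 272.850 × 100 = 11.39%.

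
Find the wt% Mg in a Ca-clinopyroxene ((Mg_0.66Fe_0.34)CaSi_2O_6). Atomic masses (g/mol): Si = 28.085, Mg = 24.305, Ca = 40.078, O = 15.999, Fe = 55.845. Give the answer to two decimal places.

7.06 mass %

M((Mg_0.66Fe_0.34)CaSi_2O_6) = 227.271 g/mol.
Mg contributes 0.66 × 24.305 = 16.041 g per mole.
16.041/227.271 = 0.0706 → 7.06%.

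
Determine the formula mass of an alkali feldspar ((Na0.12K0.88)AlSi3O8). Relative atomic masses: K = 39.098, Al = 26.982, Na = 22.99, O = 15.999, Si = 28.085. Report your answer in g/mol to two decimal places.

276.39 g/mol

Na: 0.12 × 22.99 = 2.7588
K: 0.88 × 39.098 = 34.4062
Al: 1 × 26.982 = 26.9820
Si: 3 × 28.085 = 84.2550
O: 8 × 15.999 = 127.9920
Summing the contributions gives the formula mass.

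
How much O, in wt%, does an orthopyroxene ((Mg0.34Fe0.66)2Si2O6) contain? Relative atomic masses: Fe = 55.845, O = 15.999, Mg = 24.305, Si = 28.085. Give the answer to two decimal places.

39.60 wt%

Formula mass = 0.68*24.305 + 1.32*55.845 + 2*28.085 + 6*15.999 = 242.407 g/mol, of which 95.994 g is O.
So O makes up 95.994/242.407 = 0.3960 of the mass, i.e. 39.60%.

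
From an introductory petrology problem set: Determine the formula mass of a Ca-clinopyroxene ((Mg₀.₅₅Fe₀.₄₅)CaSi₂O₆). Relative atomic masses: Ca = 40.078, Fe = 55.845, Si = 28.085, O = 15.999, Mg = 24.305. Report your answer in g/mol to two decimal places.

230.74 g/mol

M = 0.55*24.305 + 0.45*55.845 + 1*40.078 + 2*28.085 + 6*15.999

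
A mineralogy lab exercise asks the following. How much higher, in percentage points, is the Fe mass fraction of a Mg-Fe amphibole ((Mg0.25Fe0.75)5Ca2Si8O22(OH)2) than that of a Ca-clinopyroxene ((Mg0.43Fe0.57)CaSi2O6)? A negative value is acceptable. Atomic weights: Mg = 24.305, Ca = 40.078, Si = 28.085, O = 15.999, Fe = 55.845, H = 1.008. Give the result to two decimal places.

M((Mg0.25Fe0.75)5Ca2Si8O22(OH)2) = 930.628 g/mol, so wt% Fe = 209.419/930.628 × 100 = 22.50%.
M((Mg0.43Fe0.57)CaSi2O6) = 234.525 g/mol, so wt% Fe = 31.832/234.525 × 100 = 13.57%.
22.50 − 13.57 = 8.93 pp.

8.93 percentage points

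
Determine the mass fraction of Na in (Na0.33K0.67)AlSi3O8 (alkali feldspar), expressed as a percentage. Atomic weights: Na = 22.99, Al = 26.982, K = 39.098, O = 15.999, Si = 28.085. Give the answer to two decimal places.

2.78 mass %

Formula mass = 0.33·22.99 + 0.67·39.098 + 1·26.982 + 3·28.085 + 8·15.999 = 273.011 g/mol, of which 7.587 g is Na.
So Na makes up 7.587/273.011 = 0.0278 of the mass, i.e. 2.78%.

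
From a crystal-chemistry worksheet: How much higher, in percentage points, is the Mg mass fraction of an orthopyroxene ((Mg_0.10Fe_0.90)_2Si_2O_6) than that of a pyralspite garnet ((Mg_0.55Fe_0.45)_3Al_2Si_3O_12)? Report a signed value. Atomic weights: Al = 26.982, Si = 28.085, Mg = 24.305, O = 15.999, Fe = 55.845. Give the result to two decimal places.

M((Mg_0.10Fe_0.90)_2Si_2O_6) = 257.546 g/mol, so wt% Mg = 4.861/257.546 × 100 = 1.89%.
M((Mg_0.55Fe_0.45)_3Al_2Si_3O_12) = 445.701 g/mol, so wt% Mg = 40.103/445.701 × 100 = 9.00%.
1.89 − 9.00 = -7.11 pp.

-7.11 percentage points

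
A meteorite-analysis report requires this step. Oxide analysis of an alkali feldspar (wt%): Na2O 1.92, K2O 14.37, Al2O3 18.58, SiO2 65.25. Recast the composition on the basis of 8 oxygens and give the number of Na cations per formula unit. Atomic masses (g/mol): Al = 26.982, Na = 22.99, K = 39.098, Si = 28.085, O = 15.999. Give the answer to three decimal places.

0.171 Na apfu

1.92 wt% Na2O ÷ 61.979 g/mol = 0.03098 mol, giving 0.06196 Na and 0.03098 O.
14.37 wt% K2O ÷ 94.195 g/mol = 0.15256 mol, giving 0.30512 K and 0.15256 O.
18.58 wt% Al2O3 ÷ 101.961 g/mol = 0.18223 mol, giving 0.36446 Al and 0.54669 O.
65.25 wt% SiO2 ÷ 60.083 g/mol = 1.08600 mol, giving 1.08600 Si and 2.17200 O.
Oxygen sums to 2.90223; scaling by 8/2.90223 = 2.75650 puts the formula on 8 O.
Na: 0.06196 × 2.75650 = 0.171 atoms per formula unit.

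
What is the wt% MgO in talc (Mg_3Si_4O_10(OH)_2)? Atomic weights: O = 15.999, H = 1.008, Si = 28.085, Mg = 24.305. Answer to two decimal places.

31.88 wt%

Formula mass = 379.259 g/mol.
3 Mg → 3.0000 mol MgO per formula unit; M(MgO) = 40.304, so MgO mass = 120.912 g.
120.912/379.259 × 100 = 31.88 wt%.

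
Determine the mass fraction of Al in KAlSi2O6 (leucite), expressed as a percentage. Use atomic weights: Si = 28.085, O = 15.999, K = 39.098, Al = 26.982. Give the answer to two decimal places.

Formula mass = 1·39.098 + 1·26.982 + 2·28.085 + 6·15.999 = 218.244 g/mol, of which 26.982 g is Al.
So Al makes up 26.982/218.244 = 0.1236 of the mass, i.e. 12.36%.

12.36 mass %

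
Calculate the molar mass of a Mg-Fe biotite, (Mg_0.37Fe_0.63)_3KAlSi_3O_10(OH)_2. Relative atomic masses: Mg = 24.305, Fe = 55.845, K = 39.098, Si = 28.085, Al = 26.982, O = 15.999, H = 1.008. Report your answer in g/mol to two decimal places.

The formula mass is the sum 1.11×24.305 + 1.89×55.845 + 1×39.098 + 1×26.982 + 3×28.085 + 12×15.999 + 2×1.008.

476.86 g/mol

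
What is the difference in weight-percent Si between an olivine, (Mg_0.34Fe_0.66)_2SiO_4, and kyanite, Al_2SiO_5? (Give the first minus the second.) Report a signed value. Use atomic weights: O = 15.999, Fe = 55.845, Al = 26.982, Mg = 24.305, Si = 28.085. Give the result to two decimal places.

First mineral: 28.085 g Si in 182.324 g formula = 15.40 wt% Si.
Second mineral: 28.085 g Si in 162.044 g formula = 17.33 wt% Si.
15.40% − 17.33% gives a difference of -1.93 percentage points.

-1.93 percentage points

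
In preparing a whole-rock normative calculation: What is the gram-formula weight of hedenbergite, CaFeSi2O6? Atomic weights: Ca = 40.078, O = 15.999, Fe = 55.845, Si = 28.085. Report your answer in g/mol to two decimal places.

248.09 g/mol

M = 1·40.078 + 1·55.845 + 2·28.085 + 6·15.999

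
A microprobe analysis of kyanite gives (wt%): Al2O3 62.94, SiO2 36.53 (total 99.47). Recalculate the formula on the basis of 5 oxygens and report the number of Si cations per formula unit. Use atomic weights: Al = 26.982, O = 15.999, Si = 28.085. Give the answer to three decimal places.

0.991 Si apfu

Al2O3: 62.94/101.961 = 0.61729 mol → 1.23458 mol Al, 1.85187 mol O.
SiO2: 36.53/60.083 = 0.60799 mol → 0.60799 mol Si, 1.21598 mol O.
Total oxygen = 3.06785 mol. Normalization factor = 5/3.06785 = 1.62981.
Si per 5 O = 0.60799 × 1.62981 = 0.991.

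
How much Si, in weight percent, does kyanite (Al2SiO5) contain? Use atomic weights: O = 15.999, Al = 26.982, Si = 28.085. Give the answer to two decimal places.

17.33 weight percent

M(Al2SiO5) = 162.044 g/mol.
Si contributes 1 × 28.085 = 28.085 g per mole.
28.085/162.044 = 0.1733 → 17.33%.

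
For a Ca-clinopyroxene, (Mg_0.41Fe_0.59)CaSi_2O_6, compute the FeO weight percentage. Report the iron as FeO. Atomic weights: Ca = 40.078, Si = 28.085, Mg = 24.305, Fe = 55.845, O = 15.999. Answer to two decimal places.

Molar mass of (Mg_0.41Fe_0.59)CaSi_2O_6 = 0.41*24.305 + 0.59*55.845 + 1*40.078 + 2*28.085 + 6*15.999 = 235.156 g/mol.
Each formula unit contains 0.59 Fe, equivalent to 0.59/1 = 0.5900 mol FeO.
M(FeO) = 1×55.845 + 1×15.999 = 71.844 g/mol.
Mass of FeO per formula unit = 0.5900 × 71.844 = 42.388 g.
FeO wt% = 42.388 / 235.156 × 100 = 18.03%.

18.03 wt%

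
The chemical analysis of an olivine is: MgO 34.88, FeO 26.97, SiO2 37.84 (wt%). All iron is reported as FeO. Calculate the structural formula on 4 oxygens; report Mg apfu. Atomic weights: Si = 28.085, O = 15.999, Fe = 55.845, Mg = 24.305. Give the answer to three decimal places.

1.384 Mg apfu

MgO: 34.88/40.304 = 0.86542 mol → 0.86542 mol Mg, 0.86542 mol O.
FeO: 26.97/71.844 = 0.37540 mol → 0.37540 mol Fe, 0.37540 mol O.
SiO2: 37.84/60.083 = 0.62980 mol → 0.62980 mol Si, 1.25960 mol O.
Total oxygen = 2.50042 mol. Normalization factor = 4/2.50042 = 1.59973.
Mg per 4 O = 0.86542 × 1.59973 = 1.384.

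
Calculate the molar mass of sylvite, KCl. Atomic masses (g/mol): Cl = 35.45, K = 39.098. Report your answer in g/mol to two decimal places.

M = 1(39.098) + 1(35.45)

74.55 g/mol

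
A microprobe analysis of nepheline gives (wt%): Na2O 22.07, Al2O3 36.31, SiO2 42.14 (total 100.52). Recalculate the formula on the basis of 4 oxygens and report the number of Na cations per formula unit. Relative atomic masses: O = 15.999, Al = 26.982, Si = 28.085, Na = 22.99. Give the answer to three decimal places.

1.008 Na apfu

Na2O (M=61.979): mol = 0.35609; Na = 0.71218, O = 0.35609.
Al2O3 (M=101.961): mol = 0.35612; Al = 0.71224, O = 1.06836.
SiO2 (M=60.083): mol = 0.70136; Si = 0.70136, O = 1.40272.
ΣO = 2.82717; factor = 4/ΣO = 1.41484.
Na apfu = 0.71218 × 1.41484 = 1.008.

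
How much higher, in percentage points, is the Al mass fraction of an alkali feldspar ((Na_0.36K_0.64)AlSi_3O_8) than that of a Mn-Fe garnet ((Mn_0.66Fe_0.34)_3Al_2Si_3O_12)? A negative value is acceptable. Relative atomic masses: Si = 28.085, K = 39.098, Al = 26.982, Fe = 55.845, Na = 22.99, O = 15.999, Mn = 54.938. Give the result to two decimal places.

Al in (Na_0.36K_0.64)AlSi_3O_8: molar mass 272.528 g/mol; 1×26.982 = 26.982 g → 9.90 wt%.
Al in (Mn_0.66Fe_0.34)_3Al_2Si_3O_12: molar mass 495.946 g/mol; 2×26.982 = 53.964 g → 10.88 wt%.
Difference = 9.90 − 10.88 = -0.98 percentage points.

-0.98 percentage points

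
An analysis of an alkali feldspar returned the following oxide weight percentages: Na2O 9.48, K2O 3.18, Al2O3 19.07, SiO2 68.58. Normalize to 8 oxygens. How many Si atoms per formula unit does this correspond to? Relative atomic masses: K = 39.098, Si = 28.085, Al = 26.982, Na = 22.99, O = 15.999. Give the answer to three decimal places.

3.013 Si apfu

Na2O: 9.48/61.979 = 0.15296 mol → 0.30592 mol Na, 0.15296 mol O.
K2O: 3.18/94.195 = 0.03376 mol → 0.06752 mol K, 0.03376 mol O.
Al2O3: 19.07/101.961 = 0.18703 mol → 0.37406 mol Al, 0.56109 mol O.
SiO2: 68.58/60.083 = 1.14142 mol → 1.14142 mol Si, 2.28284 mol O.
Total oxygen = 3.03065 mol. Normalization factor = 8/3.03065 = 2.63970.
Si per 8 O = 1.14142 × 2.63970 = 3.013.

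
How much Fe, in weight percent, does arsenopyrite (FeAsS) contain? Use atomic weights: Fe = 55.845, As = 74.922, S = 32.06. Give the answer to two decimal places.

Molar mass of FeAsS: 1*55.845 + 1*74.922 + 1*32.06 = 162.827 g/mol.
Mass of Fe per formula unit: 1 × 55.845 = 55.845 g.
Weight fraction Fe = 55.845 / 162.827 = 0.3430.

34.30 weight percent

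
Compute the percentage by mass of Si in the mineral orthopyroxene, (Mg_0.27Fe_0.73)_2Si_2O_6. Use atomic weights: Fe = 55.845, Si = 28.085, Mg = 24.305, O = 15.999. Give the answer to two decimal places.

Molar mass of (Mg_0.27Fe_0.73)_2Si_2O_6: 0.54·24.305 + 1.46·55.845 + 2·28.085 + 6·15.999 = 246.822 g/mol.
Mass of Si per formula unit: 2 × 28.085 = 56.170 g.
Weight fraction Si = 56.170 / 246.822 = 0.2276.

22.76 weight percent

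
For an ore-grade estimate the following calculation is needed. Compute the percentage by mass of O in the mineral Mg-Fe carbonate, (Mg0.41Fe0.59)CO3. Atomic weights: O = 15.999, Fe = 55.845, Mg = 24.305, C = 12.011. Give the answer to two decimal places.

Formula mass = 0.41×24.305 + 0.59×55.845 + 1×12.011 + 3×15.999 = 102.922 g/mol, of which 47.997 g is O.
So O makes up 47.997/102.922 = 0.4663 of the mass, i.e. 46.63%.

46.63 weight percent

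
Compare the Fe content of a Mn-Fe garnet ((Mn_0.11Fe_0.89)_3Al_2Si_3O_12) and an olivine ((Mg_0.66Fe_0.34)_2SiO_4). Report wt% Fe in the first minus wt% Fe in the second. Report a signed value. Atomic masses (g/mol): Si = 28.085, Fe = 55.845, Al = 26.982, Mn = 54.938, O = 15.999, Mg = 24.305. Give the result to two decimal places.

6.55 percentage points

M((Mn_0.11Fe_0.89)_3Al_2Si_3O_12) = 497.443 g/mol, so wt% Fe = 149.106/497.443 × 100 = 29.97%.
M((Mg_0.66Fe_0.34)_2SiO_4) = 162.138 g/mol, so wt% Fe = 37.975/162.138 × 100 = 23.42%.
29.97 − 23.42 = 6.55 pp.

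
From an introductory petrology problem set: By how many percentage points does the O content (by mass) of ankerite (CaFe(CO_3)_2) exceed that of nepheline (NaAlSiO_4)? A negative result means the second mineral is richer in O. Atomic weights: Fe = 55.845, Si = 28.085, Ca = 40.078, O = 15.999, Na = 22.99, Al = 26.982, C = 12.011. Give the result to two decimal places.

-0.60 percentage points

O in CaFe(CO_3)_2: molar mass 215.939 g/mol; 6×15.999 = 95.994 g → 44.45 wt%.
O in NaAlSiO_4: molar mass 142.053 g/mol; 4×15.999 = 63.996 g → 45.05 wt%.
Difference = 44.45 − 45.05 = -0.60 percentage points.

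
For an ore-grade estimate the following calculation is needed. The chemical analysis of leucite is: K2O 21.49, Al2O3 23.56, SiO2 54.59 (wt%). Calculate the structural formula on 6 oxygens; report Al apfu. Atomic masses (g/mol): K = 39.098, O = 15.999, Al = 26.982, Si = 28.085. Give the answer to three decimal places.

1.013 Al apfu

21.49 wt% K2O ÷ 94.195 g/mol = 0.22814 mol, giving 0.45628 K and 0.22814 O.
23.56 wt% Al2O3 ÷ 101.961 g/mol = 0.23107 mol, giving 0.46214 Al and 0.69321 O.
54.59 wt% SiO2 ÷ 60.083 g/mol = 0.90858 mol, giving 0.90858 Si and 1.81716 O.
Oxygen sums to 2.73851; scaling by 6/2.73851 = 2.19097 puts the formula on 6 O.
Al: 0.46214 × 2.19097 = 1.013 atoms per formula unit.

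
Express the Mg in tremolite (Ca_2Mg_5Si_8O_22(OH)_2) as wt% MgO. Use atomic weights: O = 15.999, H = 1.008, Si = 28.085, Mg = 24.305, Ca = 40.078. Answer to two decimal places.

M(Ca_2Mg_5Si_8O_22(OH)_2) = 812.353 g/mol; M(MgO) = 40.304 g/mol.
Moles MgO per formula unit = 5 Mg ÷ 1 = 5.0000.
MgO fraction = (5.0000 × 40.304) / 812.353 = 201.520/812.353 = 0.2481.

24.81 wt%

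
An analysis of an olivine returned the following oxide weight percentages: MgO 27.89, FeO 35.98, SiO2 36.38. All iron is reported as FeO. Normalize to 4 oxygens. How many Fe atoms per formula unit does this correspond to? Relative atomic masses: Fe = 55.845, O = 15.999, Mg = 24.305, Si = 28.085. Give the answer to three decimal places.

27.89 wt% MgO ÷ 40.304 g/mol = 0.69199 mol, giving 0.69199 Mg and 0.69199 O.
35.98 wt% FeO ÷ 71.844 g/mol = 0.50081 mol, giving 0.50081 Fe and 0.50081 O.
36.38 wt% SiO2 ÷ 60.083 g/mol = 0.60550 mol, giving 0.60550 Si and 1.21100 O.
Oxygen sums to 2.40380; scaling by 4/2.40380 = 1.66403 puts the formula on 4 O.
Fe: 0.50081 × 1.66403 = 0.833 atoms per formula unit.

0.833 Fe apfu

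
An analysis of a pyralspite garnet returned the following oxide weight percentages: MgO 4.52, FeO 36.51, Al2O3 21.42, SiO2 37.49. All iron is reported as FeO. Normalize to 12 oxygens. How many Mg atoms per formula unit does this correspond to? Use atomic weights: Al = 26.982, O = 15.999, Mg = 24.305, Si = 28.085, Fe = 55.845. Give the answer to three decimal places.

MgO: 4.52/40.304 = 0.11215 mol → 0.11215 mol Mg, 0.11215 mol O.
FeO: 36.51/71.844 = 0.50818 mol → 0.50818 mol Fe, 0.50818 mol O.
Al2O3: 21.42/101.961 = 0.21008 mol → 0.42016 mol Al, 0.63024 mol O.
SiO2: 37.49/60.083 = 0.62397 mol → 0.62397 mol Si, 1.24794 mol O.
Total oxygen = 2.49851 mol. Normalization factor = 12/2.49851 = 4.80286.
Mg per 12 O = 0.11215 × 4.80286 = 0.539.

0.539 Mg apfu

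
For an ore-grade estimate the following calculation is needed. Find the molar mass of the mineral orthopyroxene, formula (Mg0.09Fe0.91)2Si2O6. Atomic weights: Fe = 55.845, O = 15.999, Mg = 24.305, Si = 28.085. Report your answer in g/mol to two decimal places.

M = 0.18×24.305 + 1.82×55.845 + 2×28.085 + 6×15.999

258.18 g/mol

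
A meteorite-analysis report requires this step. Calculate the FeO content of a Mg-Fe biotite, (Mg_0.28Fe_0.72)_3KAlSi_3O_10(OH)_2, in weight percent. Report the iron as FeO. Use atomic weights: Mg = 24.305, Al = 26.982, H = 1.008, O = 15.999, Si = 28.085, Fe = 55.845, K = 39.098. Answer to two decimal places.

31.97 wt%

Formula mass = 485.380 g/mol.
2.16 Fe → 2.1600 mol FeO per formula unit; M(FeO) = 71.844, so FeO mass = 155.183 g.
155.183/485.380 × 100 = 31.97 wt%.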